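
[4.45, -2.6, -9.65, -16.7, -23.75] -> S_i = 4.45 + -7.05*i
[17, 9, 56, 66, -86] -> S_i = Random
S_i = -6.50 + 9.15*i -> [-6.5, 2.65, 11.8, 20.95, 30.1]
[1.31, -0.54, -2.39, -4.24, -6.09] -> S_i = 1.31 + -1.85*i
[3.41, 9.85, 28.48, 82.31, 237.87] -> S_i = 3.41*2.89^i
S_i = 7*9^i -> [7, 63, 567, 5103, 45927]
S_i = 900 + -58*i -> [900, 842, 784, 726, 668]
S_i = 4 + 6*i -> [4, 10, 16, 22, 28]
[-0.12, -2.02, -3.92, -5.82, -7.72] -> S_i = -0.12 + -1.90*i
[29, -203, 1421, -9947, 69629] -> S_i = 29*-7^i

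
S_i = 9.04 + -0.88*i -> [9.04, 8.16, 7.28, 6.4, 5.52]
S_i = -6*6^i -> [-6, -36, -216, -1296, -7776]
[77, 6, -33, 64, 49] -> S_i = Random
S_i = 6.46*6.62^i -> [6.46, 42.77, 283.11, 1874.16, 12406.93]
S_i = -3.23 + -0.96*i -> [-3.23, -4.19, -5.15, -6.11, -7.07]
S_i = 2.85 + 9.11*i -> [2.85, 11.96, 21.07, 30.18, 39.29]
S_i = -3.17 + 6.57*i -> [-3.17, 3.4, 9.97, 16.54, 23.11]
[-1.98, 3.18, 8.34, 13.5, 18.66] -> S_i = -1.98 + 5.16*i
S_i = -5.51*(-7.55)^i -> [-5.51, 41.6, -314.08, 2371.33, -17903.56]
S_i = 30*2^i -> [30, 60, 120, 240, 480]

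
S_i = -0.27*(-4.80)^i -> [-0.27, 1.3, -6.22, 29.86, -143.33]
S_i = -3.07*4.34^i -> [-3.07, -13.32, -57.83, -250.96, -1089.17]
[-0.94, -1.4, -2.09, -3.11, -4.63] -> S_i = -0.94*1.49^i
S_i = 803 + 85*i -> [803, 888, 973, 1058, 1143]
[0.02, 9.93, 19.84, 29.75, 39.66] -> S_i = 0.02 + 9.91*i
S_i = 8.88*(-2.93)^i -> [8.88, -26.02, 76.23, -223.37, 654.46]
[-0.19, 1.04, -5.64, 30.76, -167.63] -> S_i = -0.19*(-5.45)^i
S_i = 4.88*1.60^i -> [4.88, 7.81, 12.49, 19.99, 31.98]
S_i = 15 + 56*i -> [15, 71, 127, 183, 239]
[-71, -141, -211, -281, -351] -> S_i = -71 + -70*i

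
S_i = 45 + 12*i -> [45, 57, 69, 81, 93]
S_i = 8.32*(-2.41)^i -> [8.32, -20.05, 48.32, -116.46, 280.67]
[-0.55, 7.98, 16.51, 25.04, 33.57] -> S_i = -0.55 + 8.53*i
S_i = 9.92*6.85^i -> [9.92, 67.95, 465.47, 3188.48, 21841.07]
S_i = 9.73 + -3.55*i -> [9.73, 6.18, 2.63, -0.92, -4.47]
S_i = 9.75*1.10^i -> [9.75, 10.73, 11.8, 12.98, 14.27]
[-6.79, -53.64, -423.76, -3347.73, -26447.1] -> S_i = -6.79*7.90^i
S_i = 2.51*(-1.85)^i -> [2.51, -4.64, 8.59, -15.89, 29.4]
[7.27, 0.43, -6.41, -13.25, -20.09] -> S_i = 7.27 + -6.84*i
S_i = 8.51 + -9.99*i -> [8.51, -1.48, -11.47, -21.46, -31.45]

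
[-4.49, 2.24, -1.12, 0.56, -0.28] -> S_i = -4.49*(-0.50)^i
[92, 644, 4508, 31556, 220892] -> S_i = 92*7^i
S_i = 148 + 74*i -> [148, 222, 296, 370, 444]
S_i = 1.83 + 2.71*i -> [1.83, 4.54, 7.25, 9.96, 12.67]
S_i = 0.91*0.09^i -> [0.91, 0.08, 0.01, 0.0, 0.0]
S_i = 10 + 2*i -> [10, 12, 14, 16, 18]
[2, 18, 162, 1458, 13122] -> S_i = 2*9^i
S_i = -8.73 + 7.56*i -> [-8.73, -1.17, 6.39, 13.95, 21.51]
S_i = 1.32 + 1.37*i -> [1.32, 2.69, 4.06, 5.43, 6.8]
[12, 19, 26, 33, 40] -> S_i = 12 + 7*i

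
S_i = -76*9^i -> [-76, -684, -6156, -55404, -498636]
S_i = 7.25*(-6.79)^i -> [7.25, -49.23, 334.25, -2269.59, 15410.51]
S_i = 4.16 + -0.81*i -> [4.16, 3.35, 2.54, 1.73, 0.92]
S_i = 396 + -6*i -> [396, 390, 384, 378, 372]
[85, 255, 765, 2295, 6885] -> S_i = 85*3^i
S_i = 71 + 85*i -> [71, 156, 241, 326, 411]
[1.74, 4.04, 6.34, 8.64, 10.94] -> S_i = 1.74 + 2.30*i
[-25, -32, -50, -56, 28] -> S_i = Random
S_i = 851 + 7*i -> [851, 858, 865, 872, 879]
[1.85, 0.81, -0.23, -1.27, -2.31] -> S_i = 1.85 + -1.04*i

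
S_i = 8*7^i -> [8, 56, 392, 2744, 19208]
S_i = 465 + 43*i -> [465, 508, 551, 594, 637]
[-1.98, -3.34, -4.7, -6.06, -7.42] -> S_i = -1.98 + -1.36*i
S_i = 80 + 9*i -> [80, 89, 98, 107, 116]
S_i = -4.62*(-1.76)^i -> [-4.62, 8.13, -14.31, 25.19, -44.33]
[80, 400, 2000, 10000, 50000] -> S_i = 80*5^i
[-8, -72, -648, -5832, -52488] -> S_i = -8*9^i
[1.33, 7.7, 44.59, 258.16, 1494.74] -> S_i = 1.33*5.79^i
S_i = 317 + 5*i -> [317, 322, 327, 332, 337]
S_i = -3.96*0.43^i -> [-3.96, -1.7, -0.73, -0.31, -0.14]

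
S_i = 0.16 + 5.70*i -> [0.16, 5.86, 11.56, 17.26, 22.96]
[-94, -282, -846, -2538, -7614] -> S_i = -94*3^i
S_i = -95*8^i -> [-95, -760, -6080, -48640, -389120]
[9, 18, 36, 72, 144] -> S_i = 9*2^i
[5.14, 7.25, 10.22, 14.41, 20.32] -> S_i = 5.14*1.41^i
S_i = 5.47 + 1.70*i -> [5.47, 7.17, 8.87, 10.57, 12.27]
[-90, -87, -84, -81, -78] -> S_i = -90 + 3*i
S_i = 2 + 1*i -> [2, 3, 4, 5, 6]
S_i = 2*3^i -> [2, 6, 18, 54, 162]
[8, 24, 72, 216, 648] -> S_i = 8*3^i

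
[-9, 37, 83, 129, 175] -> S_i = -9 + 46*i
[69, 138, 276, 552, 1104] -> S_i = 69*2^i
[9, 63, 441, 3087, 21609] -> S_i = 9*7^i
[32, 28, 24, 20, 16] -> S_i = 32 + -4*i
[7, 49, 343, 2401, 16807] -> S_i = 7*7^i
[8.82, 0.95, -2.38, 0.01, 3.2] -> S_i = Random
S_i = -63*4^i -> [-63, -252, -1008, -4032, -16128]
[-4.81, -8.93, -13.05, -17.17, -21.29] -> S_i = -4.81 + -4.12*i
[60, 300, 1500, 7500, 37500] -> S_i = 60*5^i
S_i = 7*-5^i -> [7, -35, 175, -875, 4375]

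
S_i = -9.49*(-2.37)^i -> [-9.49, 22.49, -53.3, 126.33, -299.41]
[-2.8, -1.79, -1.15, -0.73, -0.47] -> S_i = -2.80*0.64^i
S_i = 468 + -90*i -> [468, 378, 288, 198, 108]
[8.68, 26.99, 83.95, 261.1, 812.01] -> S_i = 8.68*3.11^i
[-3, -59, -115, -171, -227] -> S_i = -3 + -56*i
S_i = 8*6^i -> [8, 48, 288, 1728, 10368]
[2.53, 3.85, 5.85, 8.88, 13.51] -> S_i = 2.53*1.52^i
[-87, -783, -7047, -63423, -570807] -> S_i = -87*9^i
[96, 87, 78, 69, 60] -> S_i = 96 + -9*i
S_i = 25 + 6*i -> [25, 31, 37, 43, 49]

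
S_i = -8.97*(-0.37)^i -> [-8.97, 3.32, -1.23, 0.45, -0.17]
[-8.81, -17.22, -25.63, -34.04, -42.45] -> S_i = -8.81 + -8.41*i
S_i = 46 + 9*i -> [46, 55, 64, 73, 82]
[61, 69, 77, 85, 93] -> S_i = 61 + 8*i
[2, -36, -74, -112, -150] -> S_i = 2 + -38*i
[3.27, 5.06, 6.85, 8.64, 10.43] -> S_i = 3.27 + 1.79*i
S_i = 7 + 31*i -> [7, 38, 69, 100, 131]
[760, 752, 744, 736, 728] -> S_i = 760 + -8*i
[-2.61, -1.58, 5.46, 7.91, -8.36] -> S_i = Random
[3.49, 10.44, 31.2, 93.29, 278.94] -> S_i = 3.49*2.99^i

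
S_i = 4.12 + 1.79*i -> [4.12, 5.91, 7.7, 9.49, 11.28]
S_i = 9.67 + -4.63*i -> [9.67, 5.04, 0.41, -4.22, -8.85]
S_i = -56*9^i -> [-56, -504, -4536, -40824, -367416]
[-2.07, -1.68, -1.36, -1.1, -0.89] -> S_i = -2.07*0.81^i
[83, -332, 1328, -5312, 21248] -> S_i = 83*-4^i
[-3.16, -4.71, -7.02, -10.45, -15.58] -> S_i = -3.16*1.49^i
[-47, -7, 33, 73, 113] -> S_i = -47 + 40*i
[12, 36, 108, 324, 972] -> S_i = 12*3^i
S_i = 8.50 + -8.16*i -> [8.5, 0.34, -7.82, -15.98, -24.14]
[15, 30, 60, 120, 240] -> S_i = 15*2^i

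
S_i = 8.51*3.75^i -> [8.51, 31.91, 119.67, 448.77, 1682.89]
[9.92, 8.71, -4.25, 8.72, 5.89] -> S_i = Random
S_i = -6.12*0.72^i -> [-6.12, -4.41, -3.17, -2.28, -1.64]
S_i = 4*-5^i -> [4, -20, 100, -500, 2500]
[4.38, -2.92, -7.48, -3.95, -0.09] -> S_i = Random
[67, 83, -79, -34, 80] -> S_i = Random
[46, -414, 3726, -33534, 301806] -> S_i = 46*-9^i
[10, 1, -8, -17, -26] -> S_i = 10 + -9*i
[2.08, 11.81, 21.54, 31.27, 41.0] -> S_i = 2.08 + 9.73*i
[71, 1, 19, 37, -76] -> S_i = Random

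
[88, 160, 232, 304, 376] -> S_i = 88 + 72*i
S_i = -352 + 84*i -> [-352, -268, -184, -100, -16]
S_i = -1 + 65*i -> [-1, 64, 129, 194, 259]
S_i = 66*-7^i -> [66, -462, 3234, -22638, 158466]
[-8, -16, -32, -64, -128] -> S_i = -8*2^i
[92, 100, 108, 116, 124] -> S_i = 92 + 8*i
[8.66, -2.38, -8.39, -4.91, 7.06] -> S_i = Random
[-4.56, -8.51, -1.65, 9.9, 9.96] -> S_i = Random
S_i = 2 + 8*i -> [2, 10, 18, 26, 34]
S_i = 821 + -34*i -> [821, 787, 753, 719, 685]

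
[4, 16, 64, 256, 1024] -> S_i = 4*4^i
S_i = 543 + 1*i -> [543, 544, 545, 546, 547]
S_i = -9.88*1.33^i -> [-9.88, -13.14, -17.48, -23.24, -30.91]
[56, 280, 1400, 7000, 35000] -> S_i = 56*5^i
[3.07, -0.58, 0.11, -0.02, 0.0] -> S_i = 3.07*(-0.19)^i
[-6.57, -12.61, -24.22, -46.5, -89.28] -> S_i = -6.57*1.92^i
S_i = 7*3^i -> [7, 21, 63, 189, 567]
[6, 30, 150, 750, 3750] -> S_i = 6*5^i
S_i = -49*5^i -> [-49, -245, -1225, -6125, -30625]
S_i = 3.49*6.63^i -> [3.49, 23.14, 153.41, 1017.11, 6743.41]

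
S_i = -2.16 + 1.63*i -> [-2.16, -0.53, 1.1, 2.73, 4.36]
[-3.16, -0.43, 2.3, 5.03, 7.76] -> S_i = -3.16 + 2.73*i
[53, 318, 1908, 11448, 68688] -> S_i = 53*6^i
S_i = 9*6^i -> [9, 54, 324, 1944, 11664]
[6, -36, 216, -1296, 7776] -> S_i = 6*-6^i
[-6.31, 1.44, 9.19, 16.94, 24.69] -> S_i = -6.31 + 7.75*i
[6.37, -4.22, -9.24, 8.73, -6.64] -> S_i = Random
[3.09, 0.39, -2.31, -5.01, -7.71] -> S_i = 3.09 + -2.70*i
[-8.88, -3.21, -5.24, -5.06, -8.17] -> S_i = Random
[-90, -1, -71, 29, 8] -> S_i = Random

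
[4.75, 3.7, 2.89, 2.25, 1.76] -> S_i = 4.75*0.78^i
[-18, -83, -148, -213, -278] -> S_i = -18 + -65*i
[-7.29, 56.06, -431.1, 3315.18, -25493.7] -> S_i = -7.29*(-7.69)^i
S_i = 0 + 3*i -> [0, 3, 6, 9, 12]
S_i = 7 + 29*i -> [7, 36, 65, 94, 123]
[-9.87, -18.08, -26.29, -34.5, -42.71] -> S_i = -9.87 + -8.21*i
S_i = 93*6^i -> [93, 558, 3348, 20088, 120528]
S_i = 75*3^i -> [75, 225, 675, 2025, 6075]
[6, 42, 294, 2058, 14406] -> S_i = 6*7^i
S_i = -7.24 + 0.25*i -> [-7.24, -6.99, -6.74, -6.49, -6.24]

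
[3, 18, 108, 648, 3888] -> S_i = 3*6^i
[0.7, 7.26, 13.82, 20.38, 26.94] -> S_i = 0.70 + 6.56*i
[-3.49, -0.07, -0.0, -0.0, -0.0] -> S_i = -3.49*0.02^i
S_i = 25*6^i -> [25, 150, 900, 5400, 32400]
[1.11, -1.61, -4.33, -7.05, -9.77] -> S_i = 1.11 + -2.72*i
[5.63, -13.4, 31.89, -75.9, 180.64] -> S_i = 5.63*(-2.38)^i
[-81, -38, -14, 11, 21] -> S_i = Random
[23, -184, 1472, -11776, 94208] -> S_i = 23*-8^i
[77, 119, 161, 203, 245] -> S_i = 77 + 42*i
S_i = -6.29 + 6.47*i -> [-6.29, 0.18, 6.65, 13.12, 19.59]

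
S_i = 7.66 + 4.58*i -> [7.66, 12.24, 16.82, 21.4, 25.98]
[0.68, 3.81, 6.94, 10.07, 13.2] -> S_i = 0.68 + 3.13*i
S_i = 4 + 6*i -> [4, 10, 16, 22, 28]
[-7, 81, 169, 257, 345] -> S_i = -7 + 88*i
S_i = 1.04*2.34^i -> [1.04, 2.43, 5.69, 13.33, 31.18]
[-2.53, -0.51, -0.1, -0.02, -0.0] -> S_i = -2.53*0.20^i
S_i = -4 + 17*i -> [-4, 13, 30, 47, 64]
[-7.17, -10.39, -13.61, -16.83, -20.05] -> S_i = -7.17 + -3.22*i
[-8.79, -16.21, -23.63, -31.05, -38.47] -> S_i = -8.79 + -7.42*i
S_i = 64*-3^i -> [64, -192, 576, -1728, 5184]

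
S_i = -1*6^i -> [-1, -6, -36, -216, -1296]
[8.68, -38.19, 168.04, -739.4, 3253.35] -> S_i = 8.68*(-4.40)^i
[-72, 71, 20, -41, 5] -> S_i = Random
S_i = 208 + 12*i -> [208, 220, 232, 244, 256]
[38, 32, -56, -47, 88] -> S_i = Random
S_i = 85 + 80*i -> [85, 165, 245, 325, 405]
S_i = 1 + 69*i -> [1, 70, 139, 208, 277]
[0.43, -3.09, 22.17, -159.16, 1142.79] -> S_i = 0.43*(-7.18)^i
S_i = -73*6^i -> [-73, -438, -2628, -15768, -94608]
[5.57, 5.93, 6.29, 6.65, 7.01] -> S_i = 5.57 + 0.36*i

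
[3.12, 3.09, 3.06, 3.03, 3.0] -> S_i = 3.12*0.99^i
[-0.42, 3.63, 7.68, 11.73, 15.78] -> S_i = -0.42 + 4.05*i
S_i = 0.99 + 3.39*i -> [0.99, 4.38, 7.77, 11.16, 14.55]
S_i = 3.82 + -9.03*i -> [3.82, -5.21, -14.24, -23.27, -32.3]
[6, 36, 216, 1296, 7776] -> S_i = 6*6^i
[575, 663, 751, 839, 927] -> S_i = 575 + 88*i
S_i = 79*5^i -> [79, 395, 1975, 9875, 49375]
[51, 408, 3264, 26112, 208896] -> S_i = 51*8^i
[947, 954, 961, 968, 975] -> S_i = 947 + 7*i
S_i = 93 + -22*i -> [93, 71, 49, 27, 5]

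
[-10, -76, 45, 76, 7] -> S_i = Random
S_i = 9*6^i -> [9, 54, 324, 1944, 11664]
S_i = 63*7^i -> [63, 441, 3087, 21609, 151263]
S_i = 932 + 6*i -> [932, 938, 944, 950, 956]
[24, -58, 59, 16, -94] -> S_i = Random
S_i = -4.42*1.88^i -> [-4.42, -8.31, -15.62, -29.37, -55.21]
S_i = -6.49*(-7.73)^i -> [-6.49, 50.17, -387.8, 2997.67, -23171.95]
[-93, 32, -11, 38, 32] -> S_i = Random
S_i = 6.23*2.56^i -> [6.23, 15.95, 40.83, 104.52, 267.58]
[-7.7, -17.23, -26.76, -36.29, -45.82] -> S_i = -7.70 + -9.53*i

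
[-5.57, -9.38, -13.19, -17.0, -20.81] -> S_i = -5.57 + -3.81*i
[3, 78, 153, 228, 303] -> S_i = 3 + 75*i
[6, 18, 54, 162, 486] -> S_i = 6*3^i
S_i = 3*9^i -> [3, 27, 243, 2187, 19683]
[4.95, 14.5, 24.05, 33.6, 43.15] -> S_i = 4.95 + 9.55*i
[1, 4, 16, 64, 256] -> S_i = 1*4^i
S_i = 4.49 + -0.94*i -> [4.49, 3.55, 2.61, 1.67, 0.73]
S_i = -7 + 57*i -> [-7, 50, 107, 164, 221]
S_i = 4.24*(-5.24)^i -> [4.24, -22.22, 116.42, -610.04, 3196.62]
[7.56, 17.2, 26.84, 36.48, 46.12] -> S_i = 7.56 + 9.64*i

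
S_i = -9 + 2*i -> [-9, -7, -5, -3, -1]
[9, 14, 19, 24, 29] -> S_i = 9 + 5*i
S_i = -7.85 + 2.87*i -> [-7.85, -4.98, -2.11, 0.76, 3.63]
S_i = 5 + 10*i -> [5, 15, 25, 35, 45]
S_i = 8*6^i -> [8, 48, 288, 1728, 10368]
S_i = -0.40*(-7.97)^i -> [-0.4, 3.19, -25.41, 202.5, -1613.96]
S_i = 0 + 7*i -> [0, 7, 14, 21, 28]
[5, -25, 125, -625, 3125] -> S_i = 5*-5^i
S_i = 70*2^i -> [70, 140, 280, 560, 1120]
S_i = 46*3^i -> [46, 138, 414, 1242, 3726]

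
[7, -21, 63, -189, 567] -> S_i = 7*-3^i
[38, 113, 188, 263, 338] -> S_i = 38 + 75*i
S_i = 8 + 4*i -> [8, 12, 16, 20, 24]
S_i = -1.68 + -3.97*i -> [-1.68, -5.65, -9.62, -13.59, -17.56]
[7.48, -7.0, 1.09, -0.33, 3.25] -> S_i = Random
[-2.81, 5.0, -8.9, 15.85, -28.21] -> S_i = -2.81*(-1.78)^i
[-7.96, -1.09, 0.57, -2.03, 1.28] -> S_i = Random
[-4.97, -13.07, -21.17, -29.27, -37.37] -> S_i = -4.97 + -8.10*i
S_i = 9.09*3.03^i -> [9.09, 27.54, 83.45, 252.87, 766.19]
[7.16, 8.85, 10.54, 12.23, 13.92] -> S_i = 7.16 + 1.69*i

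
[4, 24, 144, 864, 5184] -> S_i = 4*6^i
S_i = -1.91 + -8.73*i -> [-1.91, -10.64, -19.37, -28.1, -36.83]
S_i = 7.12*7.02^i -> [7.12, 49.98, 350.88, 2463.15, 17291.33]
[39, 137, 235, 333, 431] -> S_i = 39 + 98*i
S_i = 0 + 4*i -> [0, 4, 8, 12, 16]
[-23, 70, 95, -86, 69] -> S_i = Random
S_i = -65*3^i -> [-65, -195, -585, -1755, -5265]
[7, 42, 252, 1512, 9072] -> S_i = 7*6^i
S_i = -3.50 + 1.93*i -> [-3.5, -1.57, 0.36, 2.29, 4.22]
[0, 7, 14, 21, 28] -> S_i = 0 + 7*i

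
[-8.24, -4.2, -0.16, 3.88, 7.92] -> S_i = -8.24 + 4.04*i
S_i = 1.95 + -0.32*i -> [1.95, 1.63, 1.31, 0.99, 0.67]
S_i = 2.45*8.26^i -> [2.45, 20.24, 167.16, 1380.72, 11404.76]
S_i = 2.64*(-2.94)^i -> [2.64, -7.76, 22.82, -67.09, 197.24]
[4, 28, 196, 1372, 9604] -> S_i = 4*7^i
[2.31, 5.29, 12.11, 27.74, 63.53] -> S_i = 2.31*2.29^i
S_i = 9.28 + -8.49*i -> [9.28, 0.79, -7.7, -16.19, -24.68]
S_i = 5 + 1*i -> [5, 6, 7, 8, 9]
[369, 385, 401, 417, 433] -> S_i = 369 + 16*i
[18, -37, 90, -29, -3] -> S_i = Random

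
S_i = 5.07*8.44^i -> [5.07, 42.79, 361.15, 3048.14, 25726.32]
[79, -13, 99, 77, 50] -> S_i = Random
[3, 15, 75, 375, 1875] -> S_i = 3*5^i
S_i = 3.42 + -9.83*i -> [3.42, -6.41, -16.24, -26.07, -35.9]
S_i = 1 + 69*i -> [1, 70, 139, 208, 277]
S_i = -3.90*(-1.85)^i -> [-3.9, 7.22, -13.35, 24.69, -45.68]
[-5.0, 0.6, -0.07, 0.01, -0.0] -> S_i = -5.00*(-0.12)^i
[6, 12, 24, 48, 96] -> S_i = 6*2^i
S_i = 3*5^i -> [3, 15, 75, 375, 1875]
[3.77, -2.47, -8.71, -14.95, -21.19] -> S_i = 3.77 + -6.24*i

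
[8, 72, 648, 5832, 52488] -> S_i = 8*9^i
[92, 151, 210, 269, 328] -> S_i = 92 + 59*i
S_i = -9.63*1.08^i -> [-9.63, -10.4, -11.23, -12.13, -13.1]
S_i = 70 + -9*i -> [70, 61, 52, 43, 34]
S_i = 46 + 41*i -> [46, 87, 128, 169, 210]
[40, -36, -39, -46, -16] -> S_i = Random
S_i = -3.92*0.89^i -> [-3.92, -3.49, -3.11, -2.76, -2.46]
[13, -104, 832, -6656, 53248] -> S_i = 13*-8^i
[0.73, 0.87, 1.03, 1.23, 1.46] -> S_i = 0.73*1.19^i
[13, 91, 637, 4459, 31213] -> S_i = 13*7^i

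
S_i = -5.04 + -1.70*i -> [-5.04, -6.74, -8.44, -10.14, -11.84]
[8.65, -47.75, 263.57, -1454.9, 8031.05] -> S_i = 8.65*(-5.52)^i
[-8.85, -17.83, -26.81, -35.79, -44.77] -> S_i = -8.85 + -8.98*i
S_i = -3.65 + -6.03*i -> [-3.65, -9.68, -15.71, -21.74, -27.77]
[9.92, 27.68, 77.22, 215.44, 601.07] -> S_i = 9.92*2.79^i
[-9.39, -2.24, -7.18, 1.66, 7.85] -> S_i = Random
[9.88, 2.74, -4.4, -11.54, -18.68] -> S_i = 9.88 + -7.14*i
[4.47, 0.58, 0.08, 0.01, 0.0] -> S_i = 4.47*0.13^i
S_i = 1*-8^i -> [1, -8, 64, -512, 4096]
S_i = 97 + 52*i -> [97, 149, 201, 253, 305]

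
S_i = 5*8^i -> [5, 40, 320, 2560, 20480]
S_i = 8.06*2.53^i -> [8.06, 20.39, 51.59, 130.53, 330.23]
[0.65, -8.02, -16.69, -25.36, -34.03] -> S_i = 0.65 + -8.67*i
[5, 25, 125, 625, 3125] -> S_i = 5*5^i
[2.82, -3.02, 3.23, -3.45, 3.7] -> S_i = 2.82*(-1.07)^i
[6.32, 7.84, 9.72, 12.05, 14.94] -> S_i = 6.32*1.24^i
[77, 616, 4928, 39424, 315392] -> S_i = 77*8^i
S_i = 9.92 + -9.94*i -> [9.92, -0.02, -9.96, -19.9, -29.84]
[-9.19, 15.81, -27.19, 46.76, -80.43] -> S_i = -9.19*(-1.72)^i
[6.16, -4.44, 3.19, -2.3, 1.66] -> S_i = 6.16*(-0.72)^i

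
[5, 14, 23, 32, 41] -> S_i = 5 + 9*i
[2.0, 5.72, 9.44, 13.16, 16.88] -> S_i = 2.00 + 3.72*i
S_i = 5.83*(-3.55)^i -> [5.83, -20.7, 73.47, -260.83, 925.94]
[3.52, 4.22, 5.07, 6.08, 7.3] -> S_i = 3.52*1.20^i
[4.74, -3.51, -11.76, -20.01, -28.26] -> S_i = 4.74 + -8.25*i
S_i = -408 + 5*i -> [-408, -403, -398, -393, -388]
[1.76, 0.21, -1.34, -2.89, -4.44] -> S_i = 1.76 + -1.55*i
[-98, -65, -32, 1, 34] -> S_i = -98 + 33*i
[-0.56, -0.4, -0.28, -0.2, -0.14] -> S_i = -0.56*0.71^i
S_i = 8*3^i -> [8, 24, 72, 216, 648]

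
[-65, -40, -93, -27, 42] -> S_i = Random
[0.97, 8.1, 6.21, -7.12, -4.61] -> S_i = Random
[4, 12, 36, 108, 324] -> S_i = 4*3^i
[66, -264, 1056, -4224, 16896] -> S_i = 66*-4^i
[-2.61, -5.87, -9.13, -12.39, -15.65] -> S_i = -2.61 + -3.26*i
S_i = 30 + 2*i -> [30, 32, 34, 36, 38]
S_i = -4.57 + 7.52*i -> [-4.57, 2.95, 10.47, 17.99, 25.51]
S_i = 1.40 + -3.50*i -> [1.4, -2.1, -5.6, -9.1, -12.6]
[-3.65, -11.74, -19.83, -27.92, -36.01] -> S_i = -3.65 + -8.09*i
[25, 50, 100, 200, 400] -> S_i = 25*2^i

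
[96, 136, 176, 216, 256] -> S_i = 96 + 40*i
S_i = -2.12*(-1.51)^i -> [-2.12, 3.2, -4.83, 7.3, -11.02]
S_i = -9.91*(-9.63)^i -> [-9.91, 95.43, -919.02, 8850.19, -85227.31]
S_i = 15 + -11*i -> [15, 4, -7, -18, -29]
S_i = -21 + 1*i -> [-21, -20, -19, -18, -17]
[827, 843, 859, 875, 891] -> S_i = 827 + 16*i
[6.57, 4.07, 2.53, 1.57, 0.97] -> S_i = 6.57*0.62^i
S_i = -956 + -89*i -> [-956, -1045, -1134, -1223, -1312]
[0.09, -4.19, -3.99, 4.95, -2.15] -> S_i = Random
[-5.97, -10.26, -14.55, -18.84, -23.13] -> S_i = -5.97 + -4.29*i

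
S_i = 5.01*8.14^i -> [5.01, 40.78, 331.96, 2702.16, 21995.58]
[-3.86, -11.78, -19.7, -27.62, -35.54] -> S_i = -3.86 + -7.92*i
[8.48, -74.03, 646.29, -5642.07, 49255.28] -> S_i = 8.48*(-8.73)^i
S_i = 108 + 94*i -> [108, 202, 296, 390, 484]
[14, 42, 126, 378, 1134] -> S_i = 14*3^i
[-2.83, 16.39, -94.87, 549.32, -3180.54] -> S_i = -2.83*(-5.79)^i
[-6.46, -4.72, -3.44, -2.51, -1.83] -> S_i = -6.46*0.73^i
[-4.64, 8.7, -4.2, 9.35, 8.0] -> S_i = Random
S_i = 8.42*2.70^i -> [8.42, 22.73, 61.38, 165.73, 447.47]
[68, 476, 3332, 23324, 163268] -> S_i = 68*7^i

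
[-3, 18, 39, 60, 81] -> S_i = -3 + 21*i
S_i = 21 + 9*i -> [21, 30, 39, 48, 57]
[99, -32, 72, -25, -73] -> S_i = Random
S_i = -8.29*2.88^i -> [-8.29, -23.88, -68.76, -198.03, -570.33]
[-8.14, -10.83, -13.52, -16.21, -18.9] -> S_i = -8.14 + -2.69*i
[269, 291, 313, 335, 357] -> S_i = 269 + 22*i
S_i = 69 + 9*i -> [69, 78, 87, 96, 105]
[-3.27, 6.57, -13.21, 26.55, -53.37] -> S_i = -3.27*(-2.01)^i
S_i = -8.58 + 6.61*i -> [-8.58, -1.97, 4.64, 11.25, 17.86]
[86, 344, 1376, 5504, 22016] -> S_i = 86*4^i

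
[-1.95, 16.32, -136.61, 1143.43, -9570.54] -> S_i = -1.95*(-8.37)^i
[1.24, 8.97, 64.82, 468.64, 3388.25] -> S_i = 1.24*7.23^i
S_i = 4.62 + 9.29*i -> [4.62, 13.91, 23.2, 32.49, 41.78]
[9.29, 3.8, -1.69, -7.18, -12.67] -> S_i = 9.29 + -5.49*i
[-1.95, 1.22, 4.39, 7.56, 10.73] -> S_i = -1.95 + 3.17*i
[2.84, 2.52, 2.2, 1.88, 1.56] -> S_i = 2.84 + -0.32*i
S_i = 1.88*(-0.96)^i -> [1.88, -1.8, 1.73, -1.66, 1.6]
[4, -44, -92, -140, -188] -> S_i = 4 + -48*i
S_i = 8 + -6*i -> [8, 2, -4, -10, -16]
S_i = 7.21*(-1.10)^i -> [7.21, -7.93, 8.72, -9.6, 10.56]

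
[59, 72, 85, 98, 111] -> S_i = 59 + 13*i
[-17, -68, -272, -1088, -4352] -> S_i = -17*4^i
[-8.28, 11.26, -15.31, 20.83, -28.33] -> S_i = -8.28*(-1.36)^i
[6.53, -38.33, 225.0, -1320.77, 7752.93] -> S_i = 6.53*(-5.87)^i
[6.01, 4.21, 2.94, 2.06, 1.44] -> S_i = 6.01*0.70^i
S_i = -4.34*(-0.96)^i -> [-4.34, 4.17, -4.0, 3.84, -3.69]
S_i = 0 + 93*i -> [0, 93, 186, 279, 372]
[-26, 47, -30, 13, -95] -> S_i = Random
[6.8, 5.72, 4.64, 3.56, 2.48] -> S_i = 6.80 + -1.08*i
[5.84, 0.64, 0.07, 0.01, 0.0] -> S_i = 5.84*0.11^i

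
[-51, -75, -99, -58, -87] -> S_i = Random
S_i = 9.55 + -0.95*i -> [9.55, 8.6, 7.65, 6.7, 5.75]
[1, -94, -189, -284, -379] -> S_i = 1 + -95*i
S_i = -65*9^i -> [-65, -585, -5265, -47385, -426465]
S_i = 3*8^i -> [3, 24, 192, 1536, 12288]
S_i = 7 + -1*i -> [7, 6, 5, 4, 3]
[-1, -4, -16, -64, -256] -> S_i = -1*4^i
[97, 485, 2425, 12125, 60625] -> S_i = 97*5^i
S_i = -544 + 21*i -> [-544, -523, -502, -481, -460]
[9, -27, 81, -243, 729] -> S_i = 9*-3^i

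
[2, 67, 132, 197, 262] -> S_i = 2 + 65*i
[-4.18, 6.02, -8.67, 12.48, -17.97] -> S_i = -4.18*(-1.44)^i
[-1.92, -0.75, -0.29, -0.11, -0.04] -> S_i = -1.92*0.39^i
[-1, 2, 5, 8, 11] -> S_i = -1 + 3*i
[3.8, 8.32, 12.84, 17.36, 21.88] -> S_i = 3.80 + 4.52*i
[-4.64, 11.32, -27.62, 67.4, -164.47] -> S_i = -4.64*(-2.44)^i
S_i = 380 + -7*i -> [380, 373, 366, 359, 352]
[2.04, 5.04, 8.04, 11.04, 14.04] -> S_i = 2.04 + 3.00*i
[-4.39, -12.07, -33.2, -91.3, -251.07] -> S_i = -4.39*2.75^i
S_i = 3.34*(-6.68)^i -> [3.34, -22.31, 149.04, -995.58, 6650.47]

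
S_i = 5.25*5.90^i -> [5.25, 30.98, 182.75, 1078.24, 6361.61]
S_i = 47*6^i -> [47, 282, 1692, 10152, 60912]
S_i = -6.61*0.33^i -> [-6.61, -2.18, -0.72, -0.24, -0.08]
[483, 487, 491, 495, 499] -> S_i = 483 + 4*i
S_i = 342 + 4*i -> [342, 346, 350, 354, 358]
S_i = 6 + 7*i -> [6, 13, 20, 27, 34]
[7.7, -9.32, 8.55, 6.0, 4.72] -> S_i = Random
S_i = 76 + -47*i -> [76, 29, -18, -65, -112]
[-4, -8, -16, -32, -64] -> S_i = -4*2^i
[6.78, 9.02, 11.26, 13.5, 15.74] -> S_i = 6.78 + 2.24*i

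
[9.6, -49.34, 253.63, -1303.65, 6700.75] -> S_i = 9.60*(-5.14)^i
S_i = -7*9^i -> [-7, -63, -567, -5103, -45927]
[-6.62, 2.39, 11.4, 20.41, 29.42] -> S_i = -6.62 + 9.01*i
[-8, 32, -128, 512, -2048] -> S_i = -8*-4^i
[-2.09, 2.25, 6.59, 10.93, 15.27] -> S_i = -2.09 + 4.34*i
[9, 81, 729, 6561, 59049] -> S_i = 9*9^i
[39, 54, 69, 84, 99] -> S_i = 39 + 15*i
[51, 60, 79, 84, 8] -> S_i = Random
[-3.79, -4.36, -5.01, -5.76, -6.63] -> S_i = -3.79*1.15^i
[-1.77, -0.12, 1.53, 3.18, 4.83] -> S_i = -1.77 + 1.65*i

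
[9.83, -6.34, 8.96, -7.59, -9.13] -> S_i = Random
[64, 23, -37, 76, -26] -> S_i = Random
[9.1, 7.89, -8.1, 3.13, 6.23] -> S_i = Random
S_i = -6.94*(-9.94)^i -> [-6.94, 68.98, -685.7, 6815.83, -67749.33]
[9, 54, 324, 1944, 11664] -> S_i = 9*6^i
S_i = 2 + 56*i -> [2, 58, 114, 170, 226]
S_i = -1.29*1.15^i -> [-1.29, -1.48, -1.71, -1.96, -2.26]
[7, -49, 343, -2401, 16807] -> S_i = 7*-7^i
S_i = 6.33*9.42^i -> [6.33, 59.63, 561.7, 5291.23, 49843.36]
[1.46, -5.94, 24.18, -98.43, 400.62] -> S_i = 1.46*(-4.07)^i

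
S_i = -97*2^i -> [-97, -194, -388, -776, -1552]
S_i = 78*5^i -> [78, 390, 1950, 9750, 48750]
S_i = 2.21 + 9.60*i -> [2.21, 11.81, 21.41, 31.01, 40.61]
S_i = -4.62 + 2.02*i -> [-4.62, -2.6, -0.58, 1.44, 3.46]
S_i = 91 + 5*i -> [91, 96, 101, 106, 111]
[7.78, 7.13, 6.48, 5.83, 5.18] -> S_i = 7.78 + -0.65*i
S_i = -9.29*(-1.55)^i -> [-9.29, 14.4, -22.32, 34.59, -53.62]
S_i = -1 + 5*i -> [-1, 4, 9, 14, 19]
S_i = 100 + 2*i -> [100, 102, 104, 106, 108]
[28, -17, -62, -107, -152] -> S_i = 28 + -45*i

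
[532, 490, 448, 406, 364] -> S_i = 532 + -42*i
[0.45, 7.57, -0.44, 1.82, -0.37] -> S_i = Random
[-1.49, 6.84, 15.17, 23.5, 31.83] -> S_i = -1.49 + 8.33*i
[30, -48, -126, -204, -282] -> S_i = 30 + -78*i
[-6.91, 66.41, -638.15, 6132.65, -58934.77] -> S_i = -6.91*(-9.61)^i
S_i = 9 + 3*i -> [9, 12, 15, 18, 21]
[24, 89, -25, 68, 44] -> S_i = Random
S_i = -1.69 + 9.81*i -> [-1.69, 8.12, 17.93, 27.74, 37.55]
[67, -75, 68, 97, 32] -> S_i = Random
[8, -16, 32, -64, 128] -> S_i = 8*-2^i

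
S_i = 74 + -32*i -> [74, 42, 10, -22, -54]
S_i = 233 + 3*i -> [233, 236, 239, 242, 245]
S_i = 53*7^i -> [53, 371, 2597, 18179, 127253]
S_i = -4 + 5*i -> [-4, 1, 6, 11, 16]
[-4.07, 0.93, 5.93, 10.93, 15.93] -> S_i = -4.07 + 5.00*i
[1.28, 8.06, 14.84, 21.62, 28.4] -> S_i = 1.28 + 6.78*i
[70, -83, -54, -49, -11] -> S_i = Random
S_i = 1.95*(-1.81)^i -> [1.95, -3.53, 6.39, -11.56, 20.93]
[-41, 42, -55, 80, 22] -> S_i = Random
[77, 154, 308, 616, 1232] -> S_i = 77*2^i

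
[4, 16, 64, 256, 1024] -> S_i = 4*4^i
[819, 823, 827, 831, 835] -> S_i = 819 + 4*i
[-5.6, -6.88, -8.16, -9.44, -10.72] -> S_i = -5.60 + -1.28*i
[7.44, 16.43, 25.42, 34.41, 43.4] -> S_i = 7.44 + 8.99*i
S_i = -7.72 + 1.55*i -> [-7.72, -6.17, -4.62, -3.07, -1.52]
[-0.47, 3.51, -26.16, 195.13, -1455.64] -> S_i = -0.47*(-7.46)^i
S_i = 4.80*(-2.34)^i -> [4.8, -11.23, 26.28, -61.5, 143.91]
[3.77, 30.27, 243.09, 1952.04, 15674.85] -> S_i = 3.77*8.03^i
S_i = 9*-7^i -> [9, -63, 441, -3087, 21609]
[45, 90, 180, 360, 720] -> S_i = 45*2^i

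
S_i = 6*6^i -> [6, 36, 216, 1296, 7776]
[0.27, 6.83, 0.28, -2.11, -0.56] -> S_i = Random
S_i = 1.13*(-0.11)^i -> [1.13, -0.12, 0.01, -0.0, 0.0]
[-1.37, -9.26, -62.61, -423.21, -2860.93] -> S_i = -1.37*6.76^i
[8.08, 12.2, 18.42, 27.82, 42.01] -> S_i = 8.08*1.51^i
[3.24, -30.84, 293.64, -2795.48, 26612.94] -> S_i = 3.24*(-9.52)^i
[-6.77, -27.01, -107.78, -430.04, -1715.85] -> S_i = -6.77*3.99^i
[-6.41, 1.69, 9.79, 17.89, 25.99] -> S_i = -6.41 + 8.10*i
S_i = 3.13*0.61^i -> [3.13, 1.91, 1.16, 0.71, 0.43]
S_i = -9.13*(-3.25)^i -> [-9.13, 29.67, -96.44, 313.42, -1018.6]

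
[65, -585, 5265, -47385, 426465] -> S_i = 65*-9^i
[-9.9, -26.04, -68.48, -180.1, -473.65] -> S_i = -9.90*2.63^i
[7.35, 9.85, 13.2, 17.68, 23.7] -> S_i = 7.35*1.34^i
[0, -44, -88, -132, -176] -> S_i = 0 + -44*i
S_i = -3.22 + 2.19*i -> [-3.22, -1.03, 1.16, 3.35, 5.54]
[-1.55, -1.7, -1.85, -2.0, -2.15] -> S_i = -1.55 + -0.15*i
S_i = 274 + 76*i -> [274, 350, 426, 502, 578]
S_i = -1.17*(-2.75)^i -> [-1.17, 3.22, -8.85, 24.33, -66.91]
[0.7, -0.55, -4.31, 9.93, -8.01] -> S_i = Random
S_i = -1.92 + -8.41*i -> [-1.92, -10.33, -18.74, -27.15, -35.56]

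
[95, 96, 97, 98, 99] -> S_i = 95 + 1*i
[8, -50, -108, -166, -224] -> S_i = 8 + -58*i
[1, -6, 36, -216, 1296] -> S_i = 1*-6^i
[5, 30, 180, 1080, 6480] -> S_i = 5*6^i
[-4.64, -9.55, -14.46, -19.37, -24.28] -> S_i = -4.64 + -4.91*i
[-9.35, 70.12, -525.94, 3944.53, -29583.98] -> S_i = -9.35*(-7.50)^i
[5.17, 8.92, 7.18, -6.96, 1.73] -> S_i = Random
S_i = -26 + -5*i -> [-26, -31, -36, -41, -46]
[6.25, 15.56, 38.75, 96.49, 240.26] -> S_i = 6.25*2.49^i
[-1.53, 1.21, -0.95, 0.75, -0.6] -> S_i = -1.53*(-0.79)^i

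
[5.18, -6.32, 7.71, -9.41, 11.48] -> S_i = 5.18*(-1.22)^i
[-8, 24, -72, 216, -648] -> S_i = -8*-3^i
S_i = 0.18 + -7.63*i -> [0.18, -7.45, -15.08, -22.71, -30.34]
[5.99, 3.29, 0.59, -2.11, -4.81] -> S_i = 5.99 + -2.70*i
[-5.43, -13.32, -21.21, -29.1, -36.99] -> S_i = -5.43 + -7.89*i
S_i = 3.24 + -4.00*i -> [3.24, -0.76, -4.76, -8.76, -12.76]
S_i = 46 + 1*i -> [46, 47, 48, 49, 50]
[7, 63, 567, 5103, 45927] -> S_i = 7*9^i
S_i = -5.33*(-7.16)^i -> [-5.33, 38.16, -273.25, 1956.44, -14008.1]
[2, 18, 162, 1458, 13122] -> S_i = 2*9^i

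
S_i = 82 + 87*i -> [82, 169, 256, 343, 430]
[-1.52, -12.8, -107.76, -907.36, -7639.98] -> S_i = -1.52*8.42^i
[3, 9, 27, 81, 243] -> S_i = 3*3^i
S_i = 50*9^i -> [50, 450, 4050, 36450, 328050]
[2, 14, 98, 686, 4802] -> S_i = 2*7^i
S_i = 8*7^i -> [8, 56, 392, 2744, 19208]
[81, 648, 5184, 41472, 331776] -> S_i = 81*8^i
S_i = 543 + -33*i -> [543, 510, 477, 444, 411]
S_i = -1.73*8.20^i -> [-1.73, -14.19, -116.33, -953.87, -7821.71]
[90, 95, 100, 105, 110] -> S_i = 90 + 5*i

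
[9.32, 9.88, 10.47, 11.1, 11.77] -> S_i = 9.32*1.06^i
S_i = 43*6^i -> [43, 258, 1548, 9288, 55728]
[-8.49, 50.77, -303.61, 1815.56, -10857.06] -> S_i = -8.49*(-5.98)^i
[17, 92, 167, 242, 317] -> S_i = 17 + 75*i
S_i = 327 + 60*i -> [327, 387, 447, 507, 567]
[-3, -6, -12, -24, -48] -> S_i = -3*2^i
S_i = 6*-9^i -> [6, -54, 486, -4374, 39366]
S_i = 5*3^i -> [5, 15, 45, 135, 405]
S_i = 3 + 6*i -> [3, 9, 15, 21, 27]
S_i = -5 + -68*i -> [-5, -73, -141, -209, -277]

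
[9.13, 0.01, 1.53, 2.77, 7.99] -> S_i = Random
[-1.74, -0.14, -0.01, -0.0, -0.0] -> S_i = -1.74*0.08^i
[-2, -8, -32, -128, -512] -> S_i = -2*4^i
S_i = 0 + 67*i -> [0, 67, 134, 201, 268]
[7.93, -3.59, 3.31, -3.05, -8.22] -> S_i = Random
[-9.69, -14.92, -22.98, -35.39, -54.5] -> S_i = -9.69*1.54^i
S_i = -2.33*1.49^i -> [-2.33, -3.47, -5.17, -7.71, -11.48]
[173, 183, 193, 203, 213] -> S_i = 173 + 10*i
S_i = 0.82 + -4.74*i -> [0.82, -3.92, -8.66, -13.4, -18.14]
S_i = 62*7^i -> [62, 434, 3038, 21266, 148862]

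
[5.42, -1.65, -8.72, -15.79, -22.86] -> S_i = 5.42 + -7.07*i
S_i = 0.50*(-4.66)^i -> [0.5, -2.33, 10.86, -50.6, 235.78]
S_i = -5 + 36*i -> [-5, 31, 67, 103, 139]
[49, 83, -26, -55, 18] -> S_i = Random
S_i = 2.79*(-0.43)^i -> [2.79, -1.2, 0.52, -0.22, 0.1]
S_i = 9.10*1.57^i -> [9.1, 14.29, 22.43, 35.22, 55.29]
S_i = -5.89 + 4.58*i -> [-5.89, -1.31, 3.27, 7.85, 12.43]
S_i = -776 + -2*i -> [-776, -778, -780, -782, -784]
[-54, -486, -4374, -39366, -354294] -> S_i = -54*9^i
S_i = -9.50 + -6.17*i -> [-9.5, -15.67, -21.84, -28.01, -34.18]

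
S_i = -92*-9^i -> [-92, 828, -7452, 67068, -603612]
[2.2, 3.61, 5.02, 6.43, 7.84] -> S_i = 2.20 + 1.41*i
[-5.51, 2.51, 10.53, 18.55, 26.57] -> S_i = -5.51 + 8.02*i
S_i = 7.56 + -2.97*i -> [7.56, 4.59, 1.62, -1.35, -4.32]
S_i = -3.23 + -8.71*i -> [-3.23, -11.94, -20.65, -29.36, -38.07]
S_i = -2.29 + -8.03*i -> [-2.29, -10.32, -18.35, -26.38, -34.41]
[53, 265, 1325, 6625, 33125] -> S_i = 53*5^i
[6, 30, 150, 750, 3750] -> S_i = 6*5^i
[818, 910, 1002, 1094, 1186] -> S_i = 818 + 92*i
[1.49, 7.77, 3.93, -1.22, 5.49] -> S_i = Random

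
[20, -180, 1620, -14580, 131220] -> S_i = 20*-9^i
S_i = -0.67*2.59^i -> [-0.67, -1.74, -4.49, -11.64, -30.15]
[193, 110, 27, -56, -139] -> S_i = 193 + -83*i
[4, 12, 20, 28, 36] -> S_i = 4 + 8*i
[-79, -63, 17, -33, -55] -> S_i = Random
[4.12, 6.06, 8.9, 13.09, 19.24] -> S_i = 4.12*1.47^i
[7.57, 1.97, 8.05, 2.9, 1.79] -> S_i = Random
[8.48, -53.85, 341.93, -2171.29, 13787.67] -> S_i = 8.48*(-6.35)^i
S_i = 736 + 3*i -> [736, 739, 742, 745, 748]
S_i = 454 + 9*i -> [454, 463, 472, 481, 490]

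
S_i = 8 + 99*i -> [8, 107, 206, 305, 404]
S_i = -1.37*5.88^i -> [-1.37, -8.06, -47.37, -278.52, -1637.68]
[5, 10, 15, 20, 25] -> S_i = 5 + 5*i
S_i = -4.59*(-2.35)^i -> [-4.59, 10.79, -25.35, 59.57, -139.99]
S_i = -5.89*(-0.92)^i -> [-5.89, 5.42, -4.99, 4.59, -4.22]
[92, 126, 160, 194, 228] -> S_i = 92 + 34*i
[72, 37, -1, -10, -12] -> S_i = Random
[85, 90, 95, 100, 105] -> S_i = 85 + 5*i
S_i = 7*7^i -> [7, 49, 343, 2401, 16807]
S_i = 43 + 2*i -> [43, 45, 47, 49, 51]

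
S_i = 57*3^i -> [57, 171, 513, 1539, 4617]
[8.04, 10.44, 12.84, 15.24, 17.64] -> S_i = 8.04 + 2.40*i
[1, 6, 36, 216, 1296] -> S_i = 1*6^i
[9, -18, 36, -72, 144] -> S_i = 9*-2^i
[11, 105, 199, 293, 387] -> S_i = 11 + 94*i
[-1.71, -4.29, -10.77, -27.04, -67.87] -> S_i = -1.71*2.51^i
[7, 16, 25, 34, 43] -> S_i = 7 + 9*i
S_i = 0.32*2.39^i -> [0.32, 0.76, 1.83, 4.37, 10.44]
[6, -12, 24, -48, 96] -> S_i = 6*-2^i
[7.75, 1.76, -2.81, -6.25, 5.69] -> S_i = Random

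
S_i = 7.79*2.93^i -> [7.79, 22.82, 66.88, 195.95, 574.13]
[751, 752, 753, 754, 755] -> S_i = 751 + 1*i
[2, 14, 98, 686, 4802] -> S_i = 2*7^i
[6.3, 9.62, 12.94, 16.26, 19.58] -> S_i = 6.30 + 3.32*i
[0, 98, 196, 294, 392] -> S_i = 0 + 98*i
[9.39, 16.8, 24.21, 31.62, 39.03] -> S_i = 9.39 + 7.41*i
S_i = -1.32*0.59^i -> [-1.32, -0.78, -0.46, -0.27, -0.16]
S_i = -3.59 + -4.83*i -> [-3.59, -8.42, -13.25, -18.08, -22.91]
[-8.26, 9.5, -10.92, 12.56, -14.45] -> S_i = -8.26*(-1.15)^i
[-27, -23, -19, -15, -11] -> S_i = -27 + 4*i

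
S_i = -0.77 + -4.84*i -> [-0.77, -5.61, -10.45, -15.29, -20.13]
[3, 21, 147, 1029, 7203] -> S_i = 3*7^i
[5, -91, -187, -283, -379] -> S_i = 5 + -96*i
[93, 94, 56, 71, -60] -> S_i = Random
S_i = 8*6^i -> [8, 48, 288, 1728, 10368]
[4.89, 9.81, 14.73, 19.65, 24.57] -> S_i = 4.89 + 4.92*i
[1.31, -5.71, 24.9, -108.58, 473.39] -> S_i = 1.31*(-4.36)^i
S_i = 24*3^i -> [24, 72, 216, 648, 1944]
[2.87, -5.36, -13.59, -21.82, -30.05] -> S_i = 2.87 + -8.23*i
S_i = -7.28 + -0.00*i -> [-7.28, -7.28, -7.28, -7.28, -7.28]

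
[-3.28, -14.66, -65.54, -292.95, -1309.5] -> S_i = -3.28*4.47^i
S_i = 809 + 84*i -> [809, 893, 977, 1061, 1145]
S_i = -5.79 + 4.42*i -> [-5.79, -1.37, 3.05, 7.47, 11.89]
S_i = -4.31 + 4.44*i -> [-4.31, 0.13, 4.57, 9.01, 13.45]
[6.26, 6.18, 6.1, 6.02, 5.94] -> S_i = 6.26 + -0.08*i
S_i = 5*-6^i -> [5, -30, 180, -1080, 6480]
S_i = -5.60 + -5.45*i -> [-5.6, -11.05, -16.5, -21.95, -27.4]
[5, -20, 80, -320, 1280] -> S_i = 5*-4^i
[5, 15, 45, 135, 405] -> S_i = 5*3^i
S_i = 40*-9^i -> [40, -360, 3240, -29160, 262440]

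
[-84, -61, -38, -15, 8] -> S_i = -84 + 23*i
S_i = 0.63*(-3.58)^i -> [0.63, -2.26, 8.07, -28.91, 103.48]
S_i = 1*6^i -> [1, 6, 36, 216, 1296]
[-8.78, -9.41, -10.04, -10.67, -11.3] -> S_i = -8.78 + -0.63*i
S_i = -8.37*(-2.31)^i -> [-8.37, 19.33, -44.66, 103.17, -238.33]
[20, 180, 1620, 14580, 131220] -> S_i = 20*9^i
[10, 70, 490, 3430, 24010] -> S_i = 10*7^i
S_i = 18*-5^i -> [18, -90, 450, -2250, 11250]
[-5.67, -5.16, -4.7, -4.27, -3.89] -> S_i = -5.67*0.91^i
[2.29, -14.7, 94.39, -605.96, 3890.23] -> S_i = 2.29*(-6.42)^i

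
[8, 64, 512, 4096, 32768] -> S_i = 8*8^i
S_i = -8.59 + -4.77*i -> [-8.59, -13.36, -18.13, -22.9, -27.67]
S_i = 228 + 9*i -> [228, 237, 246, 255, 264]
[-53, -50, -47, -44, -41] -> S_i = -53 + 3*i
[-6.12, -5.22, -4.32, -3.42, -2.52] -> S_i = -6.12 + 0.90*i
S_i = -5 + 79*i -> [-5, 74, 153, 232, 311]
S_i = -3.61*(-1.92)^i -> [-3.61, 6.93, -13.31, 25.55, -49.06]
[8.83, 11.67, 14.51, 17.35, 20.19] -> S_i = 8.83 + 2.84*i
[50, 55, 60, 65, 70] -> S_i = 50 + 5*i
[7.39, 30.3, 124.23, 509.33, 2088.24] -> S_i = 7.39*4.10^i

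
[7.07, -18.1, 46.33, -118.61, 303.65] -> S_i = 7.07*(-2.56)^i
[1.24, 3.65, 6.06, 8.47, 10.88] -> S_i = 1.24 + 2.41*i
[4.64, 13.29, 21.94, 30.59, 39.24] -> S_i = 4.64 + 8.65*i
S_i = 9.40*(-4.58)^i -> [9.4, -43.05, 197.18, -903.08, 4136.09]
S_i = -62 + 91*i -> [-62, 29, 120, 211, 302]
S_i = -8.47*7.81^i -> [-8.47, -66.15, -516.64, -4034.93, -31512.84]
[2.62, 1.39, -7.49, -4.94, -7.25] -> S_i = Random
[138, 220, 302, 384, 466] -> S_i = 138 + 82*i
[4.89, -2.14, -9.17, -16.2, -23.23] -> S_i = 4.89 + -7.03*i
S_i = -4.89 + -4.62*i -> [-4.89, -9.51, -14.13, -18.75, -23.37]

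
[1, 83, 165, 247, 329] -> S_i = 1 + 82*i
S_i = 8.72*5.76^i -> [8.72, 50.23, 289.31, 1666.42, 9598.57]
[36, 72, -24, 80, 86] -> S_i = Random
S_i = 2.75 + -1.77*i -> [2.75, 0.98, -0.79, -2.56, -4.33]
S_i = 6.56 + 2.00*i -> [6.56, 8.56, 10.56, 12.56, 14.56]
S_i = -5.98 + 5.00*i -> [-5.98, -0.98, 4.02, 9.02, 14.02]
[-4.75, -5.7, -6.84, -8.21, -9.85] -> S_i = -4.75*1.20^i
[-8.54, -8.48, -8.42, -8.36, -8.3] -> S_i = -8.54 + 0.06*i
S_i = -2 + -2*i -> [-2, -4, -6, -8, -10]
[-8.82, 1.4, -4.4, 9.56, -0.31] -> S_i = Random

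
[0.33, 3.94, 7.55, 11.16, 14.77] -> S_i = 0.33 + 3.61*i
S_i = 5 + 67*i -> [5, 72, 139, 206, 273]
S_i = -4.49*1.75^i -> [-4.49, -7.86, -13.75, -24.06, -42.11]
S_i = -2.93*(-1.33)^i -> [-2.93, 3.9, -5.18, 6.89, -9.17]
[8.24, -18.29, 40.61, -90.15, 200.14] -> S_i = 8.24*(-2.22)^i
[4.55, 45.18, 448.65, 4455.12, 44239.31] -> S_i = 4.55*9.93^i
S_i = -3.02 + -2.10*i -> [-3.02, -5.12, -7.22, -9.32, -11.42]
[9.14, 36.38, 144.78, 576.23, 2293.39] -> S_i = 9.14*3.98^i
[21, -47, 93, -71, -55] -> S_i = Random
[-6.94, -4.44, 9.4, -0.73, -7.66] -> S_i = Random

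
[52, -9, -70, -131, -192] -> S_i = 52 + -61*i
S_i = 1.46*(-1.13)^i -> [1.46, -1.65, 1.86, -2.11, 2.38]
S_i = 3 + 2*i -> [3, 5, 7, 9, 11]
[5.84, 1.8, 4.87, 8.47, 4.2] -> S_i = Random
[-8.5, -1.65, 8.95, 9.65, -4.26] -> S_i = Random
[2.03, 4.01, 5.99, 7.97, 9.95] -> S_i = 2.03 + 1.98*i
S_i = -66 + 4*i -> [-66, -62, -58, -54, -50]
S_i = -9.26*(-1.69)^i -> [-9.26, 15.65, -26.45, 44.7, -75.54]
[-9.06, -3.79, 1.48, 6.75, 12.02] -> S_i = -9.06 + 5.27*i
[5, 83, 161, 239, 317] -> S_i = 5 + 78*i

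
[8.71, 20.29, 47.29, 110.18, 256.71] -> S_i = 8.71*2.33^i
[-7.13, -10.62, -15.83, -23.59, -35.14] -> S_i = -7.13*1.49^i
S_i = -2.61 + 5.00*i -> [-2.61, 2.39, 7.39, 12.39, 17.39]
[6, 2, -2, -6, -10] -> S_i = 6 + -4*i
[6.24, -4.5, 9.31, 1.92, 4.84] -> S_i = Random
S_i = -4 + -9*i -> [-4, -13, -22, -31, -40]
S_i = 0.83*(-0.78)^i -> [0.83, -0.65, 0.5, -0.39, 0.31]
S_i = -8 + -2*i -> [-8, -10, -12, -14, -16]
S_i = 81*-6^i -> [81, -486, 2916, -17496, 104976]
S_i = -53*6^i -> [-53, -318, -1908, -11448, -68688]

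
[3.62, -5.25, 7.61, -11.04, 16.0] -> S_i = 3.62*(-1.45)^i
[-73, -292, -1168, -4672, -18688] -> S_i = -73*4^i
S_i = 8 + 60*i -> [8, 68, 128, 188, 248]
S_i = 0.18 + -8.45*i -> [0.18, -8.27, -16.72, -25.17, -33.62]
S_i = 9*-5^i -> [9, -45, 225, -1125, 5625]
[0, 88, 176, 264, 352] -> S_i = 0 + 88*i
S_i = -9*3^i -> [-9, -27, -81, -243, -729]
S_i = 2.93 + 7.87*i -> [2.93, 10.8, 18.67, 26.54, 34.41]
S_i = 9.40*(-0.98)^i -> [9.4, -9.21, 9.03, -8.85, 8.67]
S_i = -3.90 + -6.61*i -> [-3.9, -10.51, -17.12, -23.73, -30.34]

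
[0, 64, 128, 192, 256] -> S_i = 0 + 64*i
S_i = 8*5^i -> [8, 40, 200, 1000, 5000]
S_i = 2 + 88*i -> [2, 90, 178, 266, 354]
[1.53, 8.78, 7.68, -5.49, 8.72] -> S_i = Random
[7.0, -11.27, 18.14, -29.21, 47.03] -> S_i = 7.00*(-1.61)^i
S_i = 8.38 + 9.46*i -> [8.38, 17.84, 27.3, 36.76, 46.22]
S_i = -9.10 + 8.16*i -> [-9.1, -0.94, 7.22, 15.38, 23.54]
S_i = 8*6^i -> [8, 48, 288, 1728, 10368]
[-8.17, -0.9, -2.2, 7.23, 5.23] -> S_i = Random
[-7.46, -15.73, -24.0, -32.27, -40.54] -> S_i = -7.46 + -8.27*i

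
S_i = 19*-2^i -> [19, -38, 76, -152, 304]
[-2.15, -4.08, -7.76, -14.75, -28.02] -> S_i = -2.15*1.90^i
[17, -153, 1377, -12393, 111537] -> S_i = 17*-9^i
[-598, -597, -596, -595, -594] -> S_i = -598 + 1*i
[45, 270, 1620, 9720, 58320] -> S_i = 45*6^i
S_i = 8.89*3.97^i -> [8.89, 35.29, 140.11, 556.25, 2208.33]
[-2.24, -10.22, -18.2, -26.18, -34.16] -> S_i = -2.24 + -7.98*i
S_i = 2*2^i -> [2, 4, 8, 16, 32]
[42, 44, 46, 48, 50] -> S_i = 42 + 2*i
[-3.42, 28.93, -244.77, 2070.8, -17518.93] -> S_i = -3.42*(-8.46)^i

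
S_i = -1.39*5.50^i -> [-1.39, -7.64, -42.05, -231.26, -1271.94]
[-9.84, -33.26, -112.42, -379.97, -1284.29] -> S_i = -9.84*3.38^i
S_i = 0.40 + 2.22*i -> [0.4, 2.62, 4.84, 7.06, 9.28]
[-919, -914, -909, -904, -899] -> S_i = -919 + 5*i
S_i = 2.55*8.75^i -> [2.55, 22.31, 195.23, 1708.3, 14947.63]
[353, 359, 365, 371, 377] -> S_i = 353 + 6*i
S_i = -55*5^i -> [-55, -275, -1375, -6875, -34375]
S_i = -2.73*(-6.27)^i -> [-2.73, 17.12, -107.32, 672.92, -4219.23]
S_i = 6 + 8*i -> [6, 14, 22, 30, 38]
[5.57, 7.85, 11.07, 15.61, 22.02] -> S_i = 5.57*1.41^i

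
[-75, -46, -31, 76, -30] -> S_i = Random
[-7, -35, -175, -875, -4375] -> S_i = -7*5^i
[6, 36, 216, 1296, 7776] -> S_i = 6*6^i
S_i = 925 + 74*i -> [925, 999, 1073, 1147, 1221]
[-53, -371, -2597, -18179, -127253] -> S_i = -53*7^i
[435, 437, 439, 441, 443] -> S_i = 435 + 2*i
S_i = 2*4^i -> [2, 8, 32, 128, 512]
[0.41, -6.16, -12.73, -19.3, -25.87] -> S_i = 0.41 + -6.57*i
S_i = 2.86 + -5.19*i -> [2.86, -2.33, -7.52, -12.71, -17.9]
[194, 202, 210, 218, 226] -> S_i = 194 + 8*i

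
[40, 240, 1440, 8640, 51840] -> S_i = 40*6^i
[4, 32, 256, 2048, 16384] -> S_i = 4*8^i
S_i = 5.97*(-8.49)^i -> [5.97, -50.69, 430.32, -3653.4, 31017.38]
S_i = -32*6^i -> [-32, -192, -1152, -6912, -41472]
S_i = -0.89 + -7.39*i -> [-0.89, -8.28, -15.67, -23.06, -30.45]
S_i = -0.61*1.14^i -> [-0.61, -0.7, -0.79, -0.9, -1.03]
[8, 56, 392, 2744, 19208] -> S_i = 8*7^i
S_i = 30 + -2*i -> [30, 28, 26, 24, 22]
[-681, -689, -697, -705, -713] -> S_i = -681 + -8*i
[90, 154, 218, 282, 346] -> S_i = 90 + 64*i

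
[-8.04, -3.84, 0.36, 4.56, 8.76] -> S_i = -8.04 + 4.20*i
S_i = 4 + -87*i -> [4, -83, -170, -257, -344]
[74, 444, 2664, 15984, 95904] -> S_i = 74*6^i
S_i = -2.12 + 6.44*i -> [-2.12, 4.32, 10.76, 17.2, 23.64]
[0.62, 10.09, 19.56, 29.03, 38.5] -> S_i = 0.62 + 9.47*i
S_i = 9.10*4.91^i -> [9.1, 44.68, 219.38, 1077.17, 5288.92]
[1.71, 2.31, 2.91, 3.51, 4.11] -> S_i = 1.71 + 0.60*i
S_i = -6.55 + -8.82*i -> [-6.55, -15.37, -24.19, -33.01, -41.83]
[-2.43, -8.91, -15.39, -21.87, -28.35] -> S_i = -2.43 + -6.48*i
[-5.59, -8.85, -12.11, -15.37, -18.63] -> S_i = -5.59 + -3.26*i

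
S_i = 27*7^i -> [27, 189, 1323, 9261, 64827]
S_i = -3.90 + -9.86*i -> [-3.9, -13.76, -23.62, -33.48, -43.34]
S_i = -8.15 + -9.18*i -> [-8.15, -17.33, -26.51, -35.69, -44.87]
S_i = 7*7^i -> [7, 49, 343, 2401, 16807]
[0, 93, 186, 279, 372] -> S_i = 0 + 93*i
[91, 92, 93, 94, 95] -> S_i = 91 + 1*i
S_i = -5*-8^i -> [-5, 40, -320, 2560, -20480]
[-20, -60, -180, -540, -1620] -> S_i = -20*3^i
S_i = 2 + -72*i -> [2, -70, -142, -214, -286]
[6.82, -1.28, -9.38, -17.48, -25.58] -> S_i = 6.82 + -8.10*i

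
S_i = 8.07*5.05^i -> [8.07, 40.75, 205.81, 1039.32, 5248.55]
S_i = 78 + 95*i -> [78, 173, 268, 363, 458]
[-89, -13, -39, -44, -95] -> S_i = Random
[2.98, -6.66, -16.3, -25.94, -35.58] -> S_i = 2.98 + -9.64*i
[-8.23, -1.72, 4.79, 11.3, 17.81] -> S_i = -8.23 + 6.51*i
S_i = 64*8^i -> [64, 512, 4096, 32768, 262144]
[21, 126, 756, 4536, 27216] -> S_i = 21*6^i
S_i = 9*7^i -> [9, 63, 441, 3087, 21609]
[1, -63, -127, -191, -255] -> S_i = 1 + -64*i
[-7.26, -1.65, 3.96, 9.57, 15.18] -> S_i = -7.26 + 5.61*i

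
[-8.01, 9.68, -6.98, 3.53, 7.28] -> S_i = Random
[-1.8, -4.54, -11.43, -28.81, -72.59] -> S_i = -1.80*2.52^i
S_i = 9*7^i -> [9, 63, 441, 3087, 21609]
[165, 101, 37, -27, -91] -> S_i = 165 + -64*i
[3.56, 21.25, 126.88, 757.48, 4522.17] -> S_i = 3.56*5.97^i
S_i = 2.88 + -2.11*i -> [2.88, 0.77, -1.34, -3.45, -5.56]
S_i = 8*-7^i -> [8, -56, 392, -2744, 19208]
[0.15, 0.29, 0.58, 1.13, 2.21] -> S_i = 0.15*1.96^i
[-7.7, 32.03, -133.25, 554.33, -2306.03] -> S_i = -7.70*(-4.16)^i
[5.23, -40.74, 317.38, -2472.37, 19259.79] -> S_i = 5.23*(-7.79)^i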